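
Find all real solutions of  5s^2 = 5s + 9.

s = -0.9318 or s = 1.9318

Rearrange to standard form: 5s^2 - 5s - 9 = 0.
Discriminant: (-5)^2 - 4*5*(-9) = 205.
Quadratic formula: s = (5 +/- sqrt(205)) / 10.
So s = 1/2 + sqrt(205)/10 ~= 1.9318 or s = 1/2 - sqrt(205)/10 ~= -0.9318.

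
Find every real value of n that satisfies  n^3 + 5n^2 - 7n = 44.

Rearrange: n^3 + 5n^2 - 7n - 44 = 0.
Possible rational roots are divisors of -44. Testing n = -4 gives 0, so (n + 4) is a factor.
Divide: n^3 + 5n^2 - 7n - 44 = (n + 4)(n^2 + n - 11).
Apply the quadratic formula to n^2 + n - 11 = 0: n = (-1 +/- sqrt(45))/2, i.e. n ~= 2.8541 or n ~= -3.8541.

n = -4 or n = -3.8541 or n = 2.8541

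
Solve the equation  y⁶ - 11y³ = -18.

Let u = y³. The equation becomes u² - 11u + 18 = 0.
Factor: (u - 2)(u - 9) = 0, so u = 2 or u = 9.
y³ = 2 gives y = ∛(2) ≈ 1.2599.
y³ = 9 gives y = ∛(9) ≈ 2.0801.

y = 1.2599 or y = 2.0801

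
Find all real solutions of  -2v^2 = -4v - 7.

Rearrange to standard form: -2v^2 + 4v + 7 = 0.
Discriminant: (4)^2 - 4*(-2)*7 = 72.
Quadratic formula: v = (-4 +/- sqrt(72)) / (-4).
So v = 1 - 3*sqrt(2)/2 ~= -1.1213 or v = 1 + 3*sqrt(2)/2 ~= 3.1213.

v = -1.1213 or v = 3.1213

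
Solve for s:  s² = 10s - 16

s = 2 or s = 8

Bring every term to one side: s² - 10s + 16 = 0.
Factor: (s - 8)(s - 2) = 0.
So s = 8 or s = 2.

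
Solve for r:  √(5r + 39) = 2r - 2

r = 5

Square both sides: 5r + 39 = (2r - 2)².
Expand and rearrange: 4r² - 13r - 35 = 0.
Solving gives r = 5 or r = -1.75.
Check each candidate in the original equation:
  r = 5: √(64) = 8, while 2r - 2 = 8 — valid.
  r = -1.75: √(30.25) = 5.5, while 2r - 2 = -5.5 — extraneous.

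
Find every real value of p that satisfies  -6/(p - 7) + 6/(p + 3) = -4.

Multiply both sides by (p - 7)(p + 3):
-6(p + 3) + 6(p - 7) = -4(p - 7)(p + 3).
Expand and collect terms: -4p^2 + 16p + 144 = 0.
By the quadratic formula, p = (-16 +/- sqrt(2560)) / -8, so p ~= -4.3246 or p ~= 8.3246.
Neither value makes a denominator zero (p != 7, p != -3), so both are valid.

p = -4.3246 or p = 8.3246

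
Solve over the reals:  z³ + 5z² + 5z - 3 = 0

z = -3 or z = -2.4142 or z = 0.4142

Possible rational roots are divisors of -3. Testing z = -3 gives 0, so (z + 3) is a factor.
Divide: z³ + 5z² + 5z - 3 = (z + 3)(z² + 2z - 1).
Apply the quadratic formula to z² + 2z - 1 = 0: z = (-2 ± √8)/2, i.e. z ≈ 0.4142 or z ≈ -2.4142.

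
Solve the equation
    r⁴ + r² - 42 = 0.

r = -2.4495 or r = 2.4495

Let u = r². The equation becomes u² + u - 42 = 0.
Factor: (u - 6)(u + 7) = 0, so u = 6 or u = -7.
r² = 6 gives r = ±√(6) ≈ ±2.4495.
r² = -7 < 0 has no real solution.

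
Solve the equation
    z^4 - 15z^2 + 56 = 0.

Let u = z^2. The equation becomes u^2 - 15u + 56 = 0.
Factor: (u - 8)(u - 7) = 0, so u = 8 or u = 7.
z^2 = 8 gives z = +/-2*sqrt(2) ~= +/-2.8284.
z^2 = 7 gives z = +/-sqrt(7) ~= +/-2.6458.

z = -2.8284 or z = -2.6458 or z = 2.6458 or z = 2.8284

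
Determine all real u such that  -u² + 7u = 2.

Rearrange to standard form: -u² + 7u - 2 = 0.
Discriminant: (7)² − 4·(-1)·(-2) = 41.
Quadratic formula: u = (-7 ± √41) / (-2).
So u = 7/2 - √(41)/2 ≈ 0.2984 or u = √(41)/2 + 7/2 ≈ 6.7016.

u = 0.2984 or u = 6.7016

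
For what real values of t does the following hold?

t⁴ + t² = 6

Let u = t². The equation becomes u² + u - 6 = 0.
Factor: (u - 2)(u + 3) = 0, so u = 2 or u = -3.
t² = 2 gives t = ±√(2) ≈ ±1.4142.
t² = -3 < 0 has no real solution.

t = -1.4142 or t = 1.4142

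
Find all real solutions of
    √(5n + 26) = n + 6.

n = -5 or n = -2

Square both sides: 5n + 26 = (n + 6)².
Expand and rearrange: n² + 7n + 10 = 0.
Solving gives n = -2 or n = -5.
Check each candidate in the original equation:
  n = -2: √(16) = 4, while n + 6 = 4 — valid.
  n = -5: √(1) = 1, while n + 6 = 1 — valid.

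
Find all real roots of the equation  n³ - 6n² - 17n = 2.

n = -2 or n = -0.1231 or n = 8.1231

Rearrange: n³ - 6n² - 17n - 2 = 0.
Possible rational roots are divisors of -2. Testing n = -2 gives 0, so (n + 2) is a factor.
Divide: n³ - 6n² - 17n - 2 = (n + 2)(n² - 8n - 1).
Apply the quadratic formula to n² - 8n - 1 = 0: n = (8 ± √68)/2, i.e. n ≈ 8.1231 or n ≈ -0.1231.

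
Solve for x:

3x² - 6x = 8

Rearrange to standard form: 3x² - 6x - 8 = 0.
Discriminant: (-6)² − 4·3·(-8) = 132.
Quadratic formula: x = (6 ± √132) / 6.
So x = 1 + √(33)/3 ≈ 2.9149 or x = 1 - √(33)/3 ≈ -0.9149.

x = -0.9149 or x = 2.9149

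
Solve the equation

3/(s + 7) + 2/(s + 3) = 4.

s = -6.3475 or s = -2.4025

Multiply both sides by (s + 7)(s + 3):
3(s + 3) + 2(s + 7) = 4(s + 7)(s + 3).
Expand and collect terms: 4s² + 35s + 61 = 0.
By the quadratic formula, s = (-35 ± √249) / 8, so s ≈ -2.4025 or s ≈ -6.3475.
Neither value makes a denominator zero (s ≠ -7, s ≠ -3), so both are valid.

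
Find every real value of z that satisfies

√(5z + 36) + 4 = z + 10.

z = 0

Isolate the radical: √(5z + 36) = z + 6.
Square both sides: 5z + 36 = (z + 6)².
Expand and rearrange: z² + 7z = 0.
Solving gives z = 0 or z = -7.
Check each candidate in the original equation:
  z = 0: √(36) = 6, while z + 6 = 6 — valid.
  z = -7: √(1) = 1, while z + 6 = -1 — extraneous.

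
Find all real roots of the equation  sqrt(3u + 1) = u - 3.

u = 8

Square both sides: 3u + 1 = (u - 3)^2.
Expand and rearrange: u^2 - 9u + 8 = 0.
Solving gives u = 8 or u = 1.
Check each candidate in the original equation:
  u = 8: sqrt(25) = 5, while u - 3 = 5 — valid.
  u = 1: sqrt(4) = 2, while u - 3 = -2 — extraneous.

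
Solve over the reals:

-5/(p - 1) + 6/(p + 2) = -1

Multiply both sides by (p - 1)(p + 2):
-5(p + 2) + 6(p - 1) = -(p - 1)(p + 2).
Expand and collect terms: -p^2 - 2p + 18 = 0.
By the quadratic formula, p = (2 +/- sqrt(76)) / -2, so p ~= -5.3589 or p ~= 3.3589.
Neither value makes a denominator zero (p != 1, p != -2), so both are valid.

p = -5.3589 or p = 3.3589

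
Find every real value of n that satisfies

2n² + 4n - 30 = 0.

Factor: 2(n - 3)(n + 5) = 0.
So n = 3 or n = -5.

n = -5 or n = 3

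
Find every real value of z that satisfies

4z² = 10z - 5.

Rearrange to standard form: 4z² - 10z + 5 = 0.
Discriminant: (-10)² − 4·4·5 = 20.
Quadratic formula: z = (10 ± √20) / 8.
So z = √(5)/4 + 5/4 ≈ 1.809 or z = 5/4 - √(5)/4 ≈ 0.691.

z = 0.691 or z = 1.809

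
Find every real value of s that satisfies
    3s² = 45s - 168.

s = 7 or s = 8

Bring every term to one side: 3s² - 45s + 168 = 0.
Factor: 3(s - 7)(s - 8) = 0.
So s = 7 or s = 8.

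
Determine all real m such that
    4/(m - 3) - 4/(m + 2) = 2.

Multiply both sides by (m - 3)(m + 2):
4(m + 2) - 4(m - 3) = 2(m - 3)(m + 2).
Expand and collect terms: 2m² - 2m - 32 = 0.
By the quadratic formula, m = (2 ± √260) / 4, so m ≈ 4.5311 or m ≈ -3.5311.
Neither value makes a denominator zero (m ≠ 3, m ≠ -2), so both are valid.

m = -3.5311 or m = 4.5311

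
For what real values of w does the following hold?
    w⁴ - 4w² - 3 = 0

w = -2.1554 or w = 2.1554

Let u = w². The equation becomes u² - 4u - 3 = 0.
By the quadratic formula, u = 2 + √(7) or u = 2 - √(7).
w² = 2 + √(7) gives w = ±√(2 + √(7)) ≈ ±2.1554.
w² = 2 - √(7) < 0 has no real solution.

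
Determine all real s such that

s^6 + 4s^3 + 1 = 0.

Let u = s^3. The equation becomes u^2 + 4u + 1 = 0.
By the quadratic formula, u = -2 + sqrt(3) or u = -2 - sqrt(3).
s^3 = -2 + sqrt(3) gives s = -(2 - sqrt(3))^(1/3) ~= -0.6447.
s^3 = -2 - sqrt(3) gives s = -(sqrt(3) + 2)^(1/3) ~= -1.5511.

s = -1.5511 or s = -0.6447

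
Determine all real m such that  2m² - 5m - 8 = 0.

Discriminant: (-5)² − 4·2·(-8) = 89.
Quadratic formula: m = (5 ± √89) / 4.
So m = 5/4 + √(89)/4 ≈ 3.6085 or m = 5/4 - √(89)/4 ≈ -1.1085.

m = -1.1085 or m = 3.6085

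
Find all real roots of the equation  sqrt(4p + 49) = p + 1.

Square both sides: 4p + 49 = (p + 1)^2.
Expand and rearrange: p^2 - 2p - 48 = 0.
Solving gives p = 8 or p = -6.
Check each candidate in the original equation:
  p = 8: sqrt(81) = 9, while p + 1 = 9 — valid.
  p = -6: sqrt(25) = 5, while p + 1 = -5 — extraneous.

p = 8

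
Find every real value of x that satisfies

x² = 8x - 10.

x = 1.5505 or x = 6.4495

Rearrange to standard form: x² - 8x + 10 = 0.
Discriminant: (-8)² − 4·1·10 = 24.
Quadratic formula: x = (8 ± √24) / 2.
So x = √(6) + 4 ≈ 6.4495 or x = 4 - √(6) ≈ 1.5505.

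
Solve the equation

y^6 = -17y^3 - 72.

Let u = y^3. The equation becomes u^2 + 17u + 72 = 0.
Factor: (u + 8)(u + 9) = 0, so u = -8 or u = -9.
y^3 = -8 gives y = -2.
y^3 = -9 gives y = -(9)^(1/3) ~= -2.0801.

y = -2.0801 or y = -2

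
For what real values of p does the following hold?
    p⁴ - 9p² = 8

Let u = p². The equation becomes u² - 9u - 8 = 0.
By the quadratic formula, u = 9/2 + √(113)/2 or u = 9/2 - √(113)/2.
p² = 9/2 + √(113)/2 gives p = ±√(9/2 + √(113)/2) ≈ ±3.1329.
p² = 9/2 - √(113)/2 < 0 has no real solution.

p = -3.1329 or p = 3.1329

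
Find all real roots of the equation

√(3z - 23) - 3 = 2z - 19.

z = 9

Isolate the radical: √(3z - 23) = 2z - 16.
Square both sides: 3z - 23 = (2z - 16)².
Expand and rearrange: 4z² - 67z + 279 = 0.
Solving gives z = 9 or z = 7.75.
Check each candidate in the original equation:
  z = 9: √(4) = 2, while 2z - 16 = 2 — valid.
  z = 7.75: √(0.25) = 0.5, while 2z - 16 = -0.5 — extraneous.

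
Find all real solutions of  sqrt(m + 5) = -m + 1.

Square both sides: m + 5 = (-m + 1)^2.
Expand and rearrange: m^2 - 3m - 4 = 0.
Solving gives m = 4 or m = -1.
Check each candidate in the original equation:
  m = 4: sqrt(9) = 3, while -m + 1 = -3 — extraneous.
  m = -1: sqrt(4) = 2, while -m + 1 = 2 — valid.

m = -1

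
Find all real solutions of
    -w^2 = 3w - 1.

w = -3.3028 or w = 0.3028

Rearrange to standard form: -w^2 - 3w + 1 = 0.
Discriminant: (-3)^2 - 4*(-1)*1 = 13.
Quadratic formula: w = (3 +/- sqrt(13)) / (-2).
So w = -sqrt(13)/2 - 3/2 ~= -3.3028 or w = -3/2 + sqrt(13)/2 ~= 0.3028.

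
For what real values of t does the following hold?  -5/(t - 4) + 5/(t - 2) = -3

Multiply both sides by (t - 4)(t - 2):
-5(t - 2) + 5(t - 4) = -3(t - 4)(t - 2).
Expand and collect terms: -3t^2 + 18t - 14 = 0.
By the quadratic formula, t = (-18 +/- sqrt(156)) / -6, so t ~= 0.9183 or t ~= 5.0817.
Neither value makes a denominator zero (t != 4, t != 2), so both are valid.

t = 0.9183 or t = 5.0817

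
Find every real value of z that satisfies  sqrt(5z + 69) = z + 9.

z = -1

Square both sides: 5z + 69 = (z + 9)^2.
Expand and rearrange: z^2 + 13z + 12 = 0.
Solving gives z = -1 or z = -12.
Check each candidate in the original equation:
  z = -1: sqrt(64) = 8, while z + 9 = 8 — valid.
  z = -12: sqrt(9) = 3, while z + 9 = -3 — extraneous.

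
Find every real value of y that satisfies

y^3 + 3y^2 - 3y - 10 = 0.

Possible rational roots are divisors of -10. Testing y = -2 gives 0, so (y + 2) is a factor.
Divide: y^3 + 3y^2 - 3y - 10 = (y + 2)(y^2 + y - 5).
Apply the quadratic formula to y^2 + y - 5 = 0: y = (-1 +/- sqrt(21))/2, i.e. y ~= 1.7913 or y ~= -2.7913.

y = -2.7913 or y = -2 or y = 1.7913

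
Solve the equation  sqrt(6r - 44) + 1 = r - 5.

r = 8 or r = 10

Isolate the radical: sqrt(6r - 44) = r - 6.
Square both sides: 6r - 44 = (r - 6)^2.
Expand and rearrange: r^2 - 18r + 80 = 0.
Solving gives r = 10 or r = 8.
Check each candidate in the original equation:
  r = 10: sqrt(16) = 4, while r - 6 = 4 — valid.
  r = 8: sqrt(4) = 2, while r - 6 = 2 — valid.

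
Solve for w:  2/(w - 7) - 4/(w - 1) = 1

Multiply both sides by (w - 7)(w - 1):
2(w - 1) - 4(w - 7) = (w - 7)(w - 1).
Expand and collect terms: w² - 6w - 19 = 0.
By the quadratic formula, w = (6 ± √112) / 2, so w ≈ 8.2915 or w ≈ -2.2915.
Neither value makes a denominator zero (w ≠ 7, w ≠ 1), so both are valid.

w = -2.2915 or w = 8.2915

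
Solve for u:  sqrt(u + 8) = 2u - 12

u = 8

Square both sides: u + 8 = (2u - 12)^2.
Expand and rearrange: 4u^2 - 49u + 136 = 0.
Solving gives u = 8 or u = 4.25.
Check each candidate in the original equation:
  u = 8: sqrt(16) = 4, while 2u - 12 = 4 — valid.
  u = 4.25: sqrt(12.25) = 3.5, while 2u - 12 = -3.5 — extraneous.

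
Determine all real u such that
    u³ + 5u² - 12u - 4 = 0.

Possible rational roots are divisors of -4. Testing u = 2 gives 0, so (u - 2) is a factor.
Divide: u³ + 5u² - 12u - 4 = (u - 2)(u² + 7u + 2).
Apply the quadratic formula to u² + 7u + 2 = 0: u = (-7 ± √41)/2, i.e. u ≈ -0.2984 or u ≈ -6.7016.

u = -6.7016 or u = -0.2984 or u = 2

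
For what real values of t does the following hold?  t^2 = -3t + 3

Rearrange to standard form: t^2 + 3t - 3 = 0.
Discriminant: (3)^2 - 4*1*(-3) = 21.
Quadratic formula: t = (-3 +/- sqrt(21)) / 2.
So t = -3/2 + sqrt(21)/2 ~= 0.7913 or t = -sqrt(21)/2 - 3/2 ~= -3.7913.

t = -3.7913 or t = 0.7913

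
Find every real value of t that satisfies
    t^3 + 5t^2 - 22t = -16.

Rearrange: t^3 + 5t^2 - 22t + 16 = 0.
Possible rational roots are divisors of 16. Testing t = 2 gives 0, so (t - 2) is a factor.
Divide: t^3 + 5t^2 - 22t + 16 = (t - 2)(t^2 + 7t - 8).
Factor the quadratic: t = 1 or t = -8.

t = -8 or t = 1 or t = 2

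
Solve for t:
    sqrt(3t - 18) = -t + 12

Square both sides: 3t - 18 = (-t + 12)^2.
Expand and rearrange: t^2 - 27t + 162 = 0.
Solving gives t = 18 or t = 9.
Check each candidate in the original equation:
  t = 18: sqrt(36) = 6, while -t + 12 = -6 — extraneous.
  t = 9: sqrt(9) = 3, while -t + 12 = 3 — valid.

t = 9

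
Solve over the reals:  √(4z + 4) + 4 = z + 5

z = -1 or z = 3

Isolate the radical: √(4z + 4) = z + 1.
Square both sides: 4z + 4 = (z + 1)².
Expand and rearrange: z² - 2z - 3 = 0.
Solving gives z = 3 or z = -1.
Check each candidate in the original equation:
  z = 3: √(16) = 4, while z + 1 = 4 — valid.
  z = -1: √(0) = 0, while z + 1 = 0 — valid.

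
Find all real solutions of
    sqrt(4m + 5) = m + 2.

m = -1 or m = 1

Square both sides: 4m + 5 = (m + 2)^2.
Expand and rearrange: m^2 - 1 = 0.
Solving gives m = 1 or m = -1.
Check each candidate in the original equation:
  m = 1: sqrt(9) = 3, while m + 2 = 3 — valid.
  m = -1: sqrt(1) = 1, while m + 2 = 1 — valid.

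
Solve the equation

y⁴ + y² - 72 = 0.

y = -2.8284 or y = 2.8284

Let u = y². The equation becomes u² + u - 72 = 0.
Factor: (u - 8)(u + 9) = 0, so u = 8 or u = -9.
y² = 8 gives y = ±2·√(2) ≈ ±2.8284.
y² = -9 < 0 has no real solution.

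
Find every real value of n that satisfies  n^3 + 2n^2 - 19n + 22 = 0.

Possible rational roots are divisors of 22. Testing n = 2 gives 0, so (n - 2) is a factor.
Divide: n^3 + 2n^2 - 19n + 22 = (n - 2)(n^2 + 4n - 11).
Apply the quadratic formula to n^2 + 4n - 11 = 0: n = (-4 +/- sqrt(60))/2, i.e. n ~= 1.873 or n ~= -5.873.

n = -5.873 or n = 1.873 or n = 2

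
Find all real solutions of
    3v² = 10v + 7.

Rearrange to standard form: 3v² - 10v - 7 = 0.
Discriminant: (-10)² − 4·3·(-7) = 184.
Quadratic formula: v = (10 ± √184) / 6.
So v = 5/3 + √(46)/3 ≈ 3.9274 or v = 5/3 - √(46)/3 ≈ -0.5941.

v = -0.5941 or v = 3.9274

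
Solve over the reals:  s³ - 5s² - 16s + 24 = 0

Possible rational roots are divisors of 24. Testing s = -3 gives 0, so (s + 3) is a factor.
Divide: s³ - 5s² - 16s + 24 = (s + 3)(s² - 8s + 8).
Apply the quadratic formula to s² - 8s + 8 = 0: s = (8 ± √32)/2, i.e. s ≈ 6.8284 or s ≈ 1.1716.

s = -3 or s = 1.1716 or s = 6.8284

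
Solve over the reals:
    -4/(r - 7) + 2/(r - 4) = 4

r = 5 or r = 5.5

Multiply both sides by (r - 7)(r - 4):
-4(r - 4) + 2(r - 7) = 4(r - 7)(r - 4).
Expand and collect terms: 4r² - 42r + 110 = 0.
Factor or apply the quadratic formula: r = 5.5 or r = 5.
Neither value makes a denominator zero (r ≠ 7, r ≠ 4), so both are valid.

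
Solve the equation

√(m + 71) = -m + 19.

m = 10

Square both sides: m + 71 = (-m + 19)².
Expand and rearrange: m² - 39m + 290 = 0.
Solving gives m = 29 or m = 10.
Check each candidate in the original equation:
  m = 29: √(100) = 10, while -m + 19 = -10 — extraneous.
  m = 10: √(81) = 9, while -m + 19 = 9 — valid.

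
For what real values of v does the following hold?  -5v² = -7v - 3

Rearrange to standard form: -5v² + 7v + 3 = 0.
Discriminant: (7)² − 4·(-5)·3 = 109.
Quadratic formula: v = (-7 ± √109) / (-10).
So v = 7/10 - √(109)/10 ≈ -0.344 or v = 7/10 + √(109)/10 ≈ 1.744.

v = -0.344 or v = 1.744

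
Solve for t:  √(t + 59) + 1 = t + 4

Isolate the radical: √(t + 59) = t + 3.
Square both sides: t + 59 = (t + 3)².
Expand and rearrange: t² + 5t - 50 = 0.
Solving gives t = 5 or t = -10.
Check each candidate in the original equation:
  t = 5: √(64) = 8, while t + 3 = 8 — valid.
  t = -10: √(49) = 7, while t + 3 = -7 — extraneous.

t = 5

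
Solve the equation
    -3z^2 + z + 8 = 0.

Discriminant: (1)^2 - 4*(-3)*8 = 97.
Quadratic formula: z = (-1 +/- sqrt(97)) / (-6).
So z = 1/6 - sqrt(97)/6 ~= -1.4748 or z = 1/6 + sqrt(97)/6 ~= 1.8081.

z = -1.4748 or z = 1.8081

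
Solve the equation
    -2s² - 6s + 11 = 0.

s = -4.2839 or s = 1.2839

Discriminant: (-6)² − 4·(-2)·11 = 124.
Quadratic formula: s = (6 ± √124) / (-4).
So s = -√(31)/2 - 3/2 ≈ -4.2839 or s = -3/2 + √(31)/2 ≈ 1.2839.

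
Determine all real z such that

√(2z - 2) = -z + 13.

Square both sides: 2z - 2 = (-z + 13)².
Expand and rearrange: z² - 28z + 171 = 0.
Solving gives z = 19 or z = 9.
Check each candidate in the original equation:
  z = 19: √(36) = 6, while -z + 13 = -6 — extraneous.
  z = 9: √(16) = 4, while -z + 13 = 4 — valid.

z = 9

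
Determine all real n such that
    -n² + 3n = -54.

n = -6 or n = 9

Bring every term to one side: -n² + 3n + 54 = 0.
Factor: -1(n + 6)(n - 9) = 0.
So n = -6 or n = 9.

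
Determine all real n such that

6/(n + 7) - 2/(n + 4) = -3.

Multiply both sides by (n + 7)(n + 4):
6(n + 4) - 2(n + 7) = -3(n + 7)(n + 4).
Expand and collect terms: -3n² - 37n - 94 = 0.
By the quadratic formula, n = (37 ± √241) / -6, so n ≈ -8.754 or n ≈ -3.5793.
Neither value makes a denominator zero (n ≠ -7, n ≠ -4), so both are valid.

n = -8.754 or n = -3.5793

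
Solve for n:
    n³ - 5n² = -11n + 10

Rearrange: n³ - 5n² + 11n - 10 = 0.
Possible rational roots are divisors of -10. Testing n = 2 gives 0, so (n - 2) is a factor.
Divide: n³ - 5n² + 11n - 10 = (n - 2)(n² - 3n + 5).
The quadratic n² - 3n + 5 has discriminant -11 < 0, so no further real roots.

n = 2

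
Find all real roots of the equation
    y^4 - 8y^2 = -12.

Let u = y^2. The equation becomes u^2 - 8u + 12 = 0.
Factor: (u - 6)(u - 2) = 0, so u = 6 or u = 2.
y^2 = 6 gives y = +/-sqrt(6) ~= +/-2.4495.
y^2 = 2 gives y = +/-sqrt(2) ~= +/-1.4142.

y = -2.4495 or y = -1.4142 or y = 1.4142 or y = 2.4495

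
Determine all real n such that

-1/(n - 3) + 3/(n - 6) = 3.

Multiply both sides by (n - 3)(n - 6):
-(n - 6) + 3(n - 3) = 3(n - 3)(n - 6).
Expand and collect terms: 3n^2 - 29n + 57 = 0.
By the quadratic formula, n = (29 +/- sqrt(157)) / 6, so n ~= 6.9217 or n ~= 2.745.
Neither value makes a denominator zero (n != 3, n != 6), so both are valid.

n = 2.745 or n = 6.9217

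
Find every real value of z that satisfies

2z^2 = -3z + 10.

z = -3.1085 or z = 1.6085

Rearrange to standard form: 2z^2 + 3z - 10 = 0.
Discriminant: (3)^2 - 4*2*(-10) = 89.
Quadratic formula: z = (-3 +/- sqrt(89)) / 4.
So z = -3/4 + sqrt(89)/4 ~= 1.6085 or z = -sqrt(89)/4 - 3/4 ~= -3.1085.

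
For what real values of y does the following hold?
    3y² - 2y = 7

y = -1.2301 or y = 1.8968

Rearrange to standard form: 3y² - 2y - 7 = 0.
Discriminant: (-2)² − 4·3·(-7) = 88.
Quadratic formula: y = (2 ± √88) / 6.
So y = 1/3 + √(22)/3 ≈ 1.8968 or y = 1/3 - √(22)/3 ≈ -1.2301.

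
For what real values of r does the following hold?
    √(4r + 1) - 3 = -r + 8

Isolate the radical: √(4r + 1) = -r + 11.
Square both sides: 4r + 1 = (-r + 11)².
Expand and rearrange: r² - 26r + 120 = 0.
Solving gives r = 20 or r = 6.
Check each candidate in the original equation:
  r = 20: √(81) = 9, while -r + 11 = -9 — extraneous.
  r = 6: √(25) = 5, while -r + 11 = 5 — valid.

r = 6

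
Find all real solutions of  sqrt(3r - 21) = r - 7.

Square both sides: 3r - 21 = (r - 7)^2.
Expand and rearrange: r^2 - 17r + 70 = 0.
Solving gives r = 10 or r = 7.
Check each candidate in the original equation:
  r = 10: sqrt(9) = 3, while r - 7 = 3 — valid.
  r = 7: sqrt(0) = 0, while r - 7 = 0 — valid.

r = 7 or r = 10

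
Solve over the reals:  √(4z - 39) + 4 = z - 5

z = 10 or z = 12

Isolate the radical: √(4z - 39) = z - 9.
Square both sides: 4z - 39 = (z - 9)².
Expand and rearrange: z² - 22z + 120 = 0.
Solving gives z = 12 or z = 10.
Check each candidate in the original equation:
  z = 12: √(9) = 3, while z - 9 = 3 — valid.
  z = 10: √(1) = 1, while z - 9 = 1 — valid.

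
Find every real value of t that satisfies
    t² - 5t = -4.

t = 1 or t = 4

Bring every term to one side: t² - 5t + 4 = 0.
Factor: (t - 1)(t - 4) = 0.
So t = 1 or t = 4.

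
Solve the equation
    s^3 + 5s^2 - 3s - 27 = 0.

s = -4.1623 or s = -3 or s = 2.1623

Possible rational roots are divisors of -27. Testing s = -3 gives 0, so (s + 3) is a factor.
Divide: s^3 + 5s^2 - 3s - 27 = (s + 3)(s^2 + 2s - 9).
Apply the quadratic formula to s^2 + 2s - 9 = 0: s = (-2 +/- sqrt(40))/2, i.e. s ~= 2.1623 or s ~= -4.1623.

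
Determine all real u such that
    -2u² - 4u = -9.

u = -3.3452 or u = 1.3452

Rearrange to standard form: -2u² - 4u + 9 = 0.
Discriminant: (-4)² − 4·(-2)·9 = 88.
Quadratic formula: u = (4 ± √88) / (-4).
So u = -√(22)/2 - 1 ≈ -3.3452 or u = -1 + √(22)/2 ≈ 1.3452.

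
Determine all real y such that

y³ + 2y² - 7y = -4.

Rearrange: y³ + 2y² - 7y + 4 = 0.
Possible rational roots are divisors of 4. Testing y = -4 gives 0, so (y + 4) is a factor.
Divide: y³ + 2y² - 7y + 4 = (y + 4)(y² - 2y + 1).
The quadratic has the repeated root y = 1.

y = -4 or y = 1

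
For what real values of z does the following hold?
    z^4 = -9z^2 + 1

z = -0.3313 or z = 0.3313

Let u = z^2. The equation becomes u^2 + 9u - 1 = 0.
By the quadratic formula, u = -9/2 + sqrt(85)/2 or u = -sqrt(85)/2 - 9/2.
z^2 = -9/2 + sqrt(85)/2 gives z = +/-sqrt(-9/2 + sqrt(85)/2) ~= +/-0.3313.
z^2 = -sqrt(85)/2 - 9/2 < 0 has no real solution.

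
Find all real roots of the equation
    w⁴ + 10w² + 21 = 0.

Let u = w². The equation becomes u² + 10u + 21 = 0.
Factor: (u + 7)(u + 3) = 0, so u = -7 or u = -3.
w² = -7 < 0 has no real solution.
w² = -3 < 0 has no real solution.

No real solutions.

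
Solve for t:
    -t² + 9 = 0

Factor: -1(t - 3)(t + 3) = 0.
So t = 3 or t = -3.

t = -3 or t = 3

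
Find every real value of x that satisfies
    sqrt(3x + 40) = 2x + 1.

Square both sides: 3x + 40 = (2x + 1)^2.
Expand and rearrange: 4x^2 + x - 39 = 0.
Solving gives x = 3 or x = -3.25.
Check each candidate in the original equation:
  x = 3: sqrt(49) = 7, while 2x + 1 = 7 — valid.
  x = -3.25: sqrt(30.25) = 5.5, while 2x + 1 = -5.5 — extraneous.

x = 3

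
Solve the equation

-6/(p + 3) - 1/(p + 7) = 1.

p = -11 or p = -6

Multiply both sides by (p + 3)(p + 7):
-6(p + 7) - (p + 3) = (p + 3)(p + 7).
Expand and collect terms: p² + 17p + 66 = 0.
Factor or apply the quadratic formula: p = -6 or p = -11.
Neither value makes a denominator zero (p ≠ -3, p ≠ -7), so both are valid.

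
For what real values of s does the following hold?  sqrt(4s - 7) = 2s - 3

Square both sides: 4s - 7 = (2s - 3)^2.
Expand and rearrange: 4s^2 - 16s + 16 = 0.
This gives the repeated root s = 2.
Check in the original equation:
  s = 2: sqrt(1) = 1, while 2s - 3 = 1 — valid.

s = 2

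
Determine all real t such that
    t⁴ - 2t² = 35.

t = -2.6458 or t = 2.6458

Let u = t². The equation becomes u² - 2u - 35 = 0.
Factor: (u - 7)(u + 5) = 0, so u = 7 or u = -5.
t² = 7 gives t = ±√(7) ≈ ±2.6458.
t² = -5 < 0 has no real solution.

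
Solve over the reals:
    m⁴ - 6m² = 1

m = -2.4824 or m = 2.4824

Let u = m². The equation becomes u² - 6u - 1 = 0.
By the quadratic formula, u = 3 + √(10) or u = 3 - √(10).
m² = 3 + √(10) gives m = ±√(3 + √(10)) ≈ ±2.4824.
m² = 3 - √(10) < 0 has no real solution.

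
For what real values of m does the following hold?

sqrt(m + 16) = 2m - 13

m = 9

Square both sides: m + 16 = (2m - 13)^2.
Expand and rearrange: 4m^2 - 53m + 153 = 0.
Solving gives m = 9 or m = 4.25.
Check each candidate in the original equation:
  m = 9: sqrt(25) = 5, while 2m - 13 = 5 — valid.
  m = 4.25: sqrt(20.25) = 4.5, while 2m - 13 = -4.5 — extraneous.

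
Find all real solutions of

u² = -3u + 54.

Bring every term to one side: u² + 3u - 54 = 0.
Factor: (u + 9)(u - 6) = 0.
So u = -9 or u = 6.

u = -9 or u = 6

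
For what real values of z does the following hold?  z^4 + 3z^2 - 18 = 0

Let u = z^2. The equation becomes u^2 + 3u - 18 = 0.
Factor: (u - 3)(u + 6) = 0, so u = 3 or u = -6.
z^2 = 3 gives z = +/-sqrt(3) ~= +/-1.7321.
z^2 = -6 < 0 has no real solution.

z = -1.7321 or z = 1.7321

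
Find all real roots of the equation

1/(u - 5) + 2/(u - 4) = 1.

Multiply both sides by (u - 5)(u - 4):
(u - 4) + 2(u - 5) = (u - 5)(u - 4).
Expand and collect terms: u² - 12u + 34 = 0.
By the quadratic formula, u = (12 ± √8) / 2, so u ≈ 7.4142 or u ≈ 4.5858.
Neither value makes a denominator zero (u ≠ 5, u ≠ 4), so both are valid.

u = 4.5858 or u = 7.4142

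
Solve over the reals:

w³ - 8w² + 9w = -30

w = -1.3723 or w = 4.3723 or w = 5

Rearrange: w³ - 8w² + 9w + 30 = 0.
Possible rational roots are divisors of 30. Testing w = 5 gives 0, so (w - 5) is a factor.
Divide: w³ - 8w² + 9w + 30 = (w - 5)(w² - 3w - 6).
Apply the quadratic formula to w² - 3w - 6 = 0: w = (3 ± √33)/2, i.e. w ≈ 4.3723 or w ≈ -1.3723.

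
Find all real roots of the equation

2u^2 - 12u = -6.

u = 0.5505 or u = 5.4495

Rearrange to standard form: 2u^2 - 12u + 6 = 0.
Discriminant: (-12)^2 - 4*2*6 = 96.
Quadratic formula: u = (12 +/- sqrt(96)) / 4.
So u = sqrt(6) + 3 ~= 5.4495 or u = 3 - sqrt(6) ~= 0.5505.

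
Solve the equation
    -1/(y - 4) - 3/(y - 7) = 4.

Multiply both sides by (y - 4)(y - 7):
-(y - 7) - 3(y - 4) = 4(y - 4)(y - 7).
Expand and collect terms: 4y² - 40y + 93 = 0.
By the quadratic formula, y = (40 ± √112) / 8, so y ≈ 6.3229 or y ≈ 3.6771.
Neither value makes a denominator zero (y ≠ 4, y ≠ 7), so both are valid.

y = 3.6771 or y = 6.3229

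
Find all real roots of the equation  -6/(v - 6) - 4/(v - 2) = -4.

Multiply both sides by (v - 6)(v - 2):
-6(v - 2) - 4(v - 6) = -4(v - 6)(v - 2).
Expand and collect terms: -4v^2 + 42v - 84 = 0.
By the quadratic formula, v = (-42 +/- sqrt(420)) / -8, so v ~= 2.6883 or v ~= 7.8117.
Neither value makes a denominator zero (v != 6, v != 2), so both are valid.

v = 2.6883 or v = 7.8117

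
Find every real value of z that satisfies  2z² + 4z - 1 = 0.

z = -2.2247 or z = 0.2247

Discriminant: (4)² − 4·2·(-1) = 24.
Quadratic formula: z = (-4 ± √24) / 4.
So z = -1 + √(6)/2 ≈ 0.2247 or z = -√(6)/2 - 1 ≈ -2.2247.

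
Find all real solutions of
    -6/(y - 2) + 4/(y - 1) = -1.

Multiply both sides by (y - 2)(y - 1):
-6(y - 1) + 4(y - 2) = -(y - 2)(y - 1).
Expand and collect terms: -y² + 5y = 0.
Factor or apply the quadratic formula: y = 0 or y = 5.
Neither value makes a denominator zero (y ≠ 2, y ≠ 1), so both are valid.

y = 0 or y = 5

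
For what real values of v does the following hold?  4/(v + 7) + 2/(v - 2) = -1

Multiply both sides by (v + 7)(v - 2):
4(v - 2) + 2(v + 7) = -(v + 7)(v - 2).
Expand and collect terms: -v² - 11v + 8 = 0.
By the quadratic formula, v = (11 ± √153) / -2, so v ≈ -11.6847 or v ≈ 0.6847.
Neither value makes a denominator zero (v ≠ -7, v ≠ 2), so both are valid.

v = -11.6847 or v = 0.6847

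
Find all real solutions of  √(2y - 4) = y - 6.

Square both sides: 2y - 4 = (y - 6)².
Expand and rearrange: y² - 14y + 40 = 0.
Solving gives y = 10 or y = 4.
Check each candidate in the original equation:
  y = 10: √(16) = 4, while y - 6 = 4 — valid.
  y = 4: √(4) = 2, while y - 6 = -2 — extraneous.

y = 10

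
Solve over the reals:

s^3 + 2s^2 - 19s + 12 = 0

Possible rational roots are divisors of 12. Testing s = 3 gives 0, so (s - 3) is a factor.
Divide: s^3 + 2s^2 - 19s + 12 = (s - 3)(s^2 + 5s - 4).
Apply the quadratic formula to s^2 + 5s - 4 = 0: s = (-5 +/- sqrt(41))/2, i.e. s ~= 0.7016 or s ~= -5.7016.

s = -5.7016 or s = 0.7016 or s = 3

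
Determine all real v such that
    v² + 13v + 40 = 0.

Factor: (v + 5)(v + 8) = 0.
So v = -5 or v = -8.

v = -8 or v = -5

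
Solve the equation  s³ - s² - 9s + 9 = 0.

Possible rational roots are divisors of 9. Testing s = 3 gives 0, so (s - 3) is a factor.
Divide: s³ - s² - 9s + 9 = (s - 3)(s² + 2s - 3).
Factor the quadratic: s = 1 or s = -3.

s = -3 or s = 1 or s = 3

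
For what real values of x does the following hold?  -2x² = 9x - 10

Rearrange to standard form: -2x² - 9x + 10 = 0.
Discriminant: (-9)² − 4·(-2)·10 = 161.
Quadratic formula: x = (9 ± √161) / (-4).
So x = -√(161)/4 - 9/4 ≈ -5.4221 or x = -9/4 + √(161)/4 ≈ 0.9221.

x = -5.4221 or x = 0.9221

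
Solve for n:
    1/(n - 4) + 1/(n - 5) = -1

n = 2.382 or n = 4.618

Multiply both sides by (n - 4)(n - 5):
(n - 5) + (n - 4) = -(n - 4)(n - 5).
Expand and collect terms: -n^2 + 7n - 11 = 0.
By the quadratic formula, n = (-7 +/- sqrt(5)) / -2, so n ~= 2.382 or n ~= 4.618.
Neither value makes a denominator zero (n != 4, n != 5), so both are valid.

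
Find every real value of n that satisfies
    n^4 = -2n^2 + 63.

Let u = n^2. The equation becomes u^2 + 2u - 63 = 0.
Factor: (u + 9)(u - 7) = 0, so u = -9 or u = 7.
n^2 = -9 < 0 has no real solution.
n^2 = 7 gives n = +/-sqrt(7) ~= +/-2.6458.

n = -2.6458 or n = 2.6458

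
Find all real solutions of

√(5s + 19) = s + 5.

s = -3 or s = -2

Square both sides: 5s + 19 = (s + 5)².
Expand and rearrange: s² + 5s + 6 = 0.
Solving gives s = -2 or s = -3.
Check each candidate in the original equation:
  s = -2: √(9) = 3, while s + 5 = 3 — valid.
  s = -3: √(4) = 2, while s + 5 = 2 — valid.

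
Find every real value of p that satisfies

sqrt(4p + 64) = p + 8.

Square both sides: 4p + 64 = (p + 8)^2.
Expand and rearrange: p^2 + 12p = 0.
Solving gives p = 0 or p = -12.
Check each candidate in the original equation:
  p = 0: sqrt(64) = 8, while p + 8 = 8 — valid.
  p = -12: sqrt(16) = 4, while p + 8 = -4 — extraneous.

p = 0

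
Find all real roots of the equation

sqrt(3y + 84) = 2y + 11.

Square both sides: 3y + 84 = (2y + 11)^2.
Expand and rearrange: 4y^2 + 41y + 37 = 0.
Solving gives y = -1 or y = -9.25.
Check each candidate in the original equation:
  y = -1: sqrt(81) = 9, while 2y + 11 = 9 — valid.
  y = -9.25: sqrt(56.25) = 7.5, while 2y + 11 = -7.5 — extraneous.

y = -1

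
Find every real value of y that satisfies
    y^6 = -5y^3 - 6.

y = -1.4422 or y = -1.2599

Let u = y^3. The equation becomes u^2 + 5u + 6 = 0.
Factor: (u + 2)(u + 3) = 0, so u = -2 or u = -3.
y^3 = -2 gives y = -(2)^(1/3) ~= -1.2599.
y^3 = -3 gives y = -(3)^(1/3) ~= -1.4422.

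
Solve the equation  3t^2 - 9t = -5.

t = 0.7362 or t = 2.2638

Rearrange to standard form: 3t^2 - 9t + 5 = 0.
Discriminant: (-9)^2 - 4*3*5 = 21.
Quadratic formula: t = (9 +/- sqrt(21)) / 6.
So t = sqrt(21)/6 + 3/2 ~= 2.2638 or t = 3/2 - sqrt(21)/6 ~= 0.7362.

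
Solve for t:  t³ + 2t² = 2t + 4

t = -2 or t = -1.4142 or t = 1.4142

Rearrange: t³ + 2t² - 2t - 4 = 0.
Possible rational roots are divisors of -4. Testing t = -2 gives 0, so (t + 2) is a factor.
Divide: t³ + 2t² - 2t - 4 = (t + 2)(t² - 2).
Apply the quadratic formula to t² - 2 = 0: t = (0 ± √8)/2, i.e. t ≈ 1.4142 or t ≈ -1.4142.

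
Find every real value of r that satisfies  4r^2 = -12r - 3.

r = -2.7247 or r = -0.2753

Rearrange to standard form: 4r^2 + 12r + 3 = 0.
Discriminant: (12)^2 - 4*4*3 = 96.
Quadratic formula: r = (-12 +/- sqrt(96)) / 8.
So r = -3/2 + sqrt(6)/2 ~= -0.2753 or r = -3/2 - sqrt(6)/2 ~= -2.7247.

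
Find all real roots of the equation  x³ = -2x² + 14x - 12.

x = -5.1623 or x = 1.1623 or x = 2

Rearrange: x³ + 2x² - 14x + 12 = 0.
Possible rational roots are divisors of 12. Testing x = 2 gives 0, so (x - 2) is a factor.
Divide: x³ + 2x² - 14x + 12 = (x - 2)(x² + 4x - 6).
Apply the quadratic formula to x² + 4x - 6 = 0: x = (-4 ± √40)/2, i.e. x ≈ 1.1623 or x ≈ -5.1623.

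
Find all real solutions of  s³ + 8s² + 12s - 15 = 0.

s = -5 or s = -3.7913 or s = 0.7913

Possible rational roots are divisors of -15. Testing s = -5 gives 0, so (s + 5) is a factor.
Divide: s³ + 8s² + 12s - 15 = (s + 5)(s² + 3s - 3).
Apply the quadratic formula to s² + 3s - 3 = 0: s = (-3 ± √21)/2, i.e. s ≈ 0.7913 or s ≈ -3.7913.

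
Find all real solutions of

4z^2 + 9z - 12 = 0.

Discriminant: (9)^2 - 4*4*(-12) = 273.
Quadratic formula: z = (-9 +/- sqrt(273)) / 8.
So z = -9/8 + sqrt(273)/8 ~= 0.9403 or z = -sqrt(273)/8 - 9/8 ~= -3.1903.

z = -3.1903 or z = 0.9403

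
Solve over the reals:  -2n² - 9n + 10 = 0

n = -5.4221 or n = 0.9221

Discriminant: (-9)² − 4·(-2)·10 = 161.
Quadratic formula: n = (9 ± √161) / (-4).
So n = -√(161)/4 - 9/4 ≈ -5.4221 or n = -9/4 + √(161)/4 ≈ 0.9221.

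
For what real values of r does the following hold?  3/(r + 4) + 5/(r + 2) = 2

r = -3.4495 or r = 1.4495

Multiply both sides by (r + 4)(r + 2):
3(r + 2) + 5(r + 4) = 2(r + 4)(r + 2).
Expand and collect terms: 2r^2 + 4r - 10 = 0.
By the quadratic formula, r = (-4 +/- sqrt(96)) / 4, so r ~= 1.4495 or r ~= -3.4495.
Neither value makes a denominator zero (r != -4, r != -2), so both are valid.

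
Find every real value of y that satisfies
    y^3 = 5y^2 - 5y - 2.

y = -0.3028 or y = 2 or y = 3.3028

Rearrange: y^3 - 5y^2 + 5y + 2 = 0.
Possible rational roots are divisors of 2. Testing y = 2 gives 0, so (y - 2) is a factor.
Divide: y^3 - 5y^2 + 5y + 2 = (y - 2)(y^2 - 3y - 1).
Apply the quadratic formula to y^2 - 3y - 1 = 0: y = (3 +/- sqrt(13))/2, i.e. y ~= 3.3028 or y ~= -0.3028.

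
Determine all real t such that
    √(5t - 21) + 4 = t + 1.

t = 5 or t = 6

Isolate the radical: √(5t - 21) = t - 3.
Square both sides: 5t - 21 = (t - 3)².
Expand and rearrange: t² - 11t + 30 = 0.
Solving gives t = 6 or t = 5.
Check each candidate in the original equation:
  t = 6: √(9) = 3, while t - 3 = 3 — valid.
  t = 5: √(4) = 2, while t - 3 = 2 — valid.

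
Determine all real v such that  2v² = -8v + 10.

v = -5 or v = 1

Bring every term to one side: 2v² + 8v - 10 = 0.
Factor: 2(v + 5)(v - 1) = 0.
So v = -5 or v = 1.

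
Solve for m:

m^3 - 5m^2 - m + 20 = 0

Possible rational roots are divisors of 20. Testing m = 4 gives 0, so (m - 4) is a factor.
Divide: m^3 - 5m^2 - m + 20 = (m - 4)(m^2 - m - 5).
Apply the quadratic formula to m^2 - m - 5 = 0: m = (1 +/- sqrt(21))/2, i.e. m ~= 2.7913 or m ~= -1.7913.

m = -1.7913 or m = 2.7913 or m = 4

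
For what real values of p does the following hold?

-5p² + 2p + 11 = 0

p = -1.2967 or p = 1.6967

Discriminant: (2)² − 4·(-5)·11 = 224.
Quadratic formula: p = (-2 ± √224) / (-10).
So p = 1/5 - 2·√(14)/5 ≈ -1.2967 or p = 1/5 + 2·√(14)/5 ≈ 1.6967.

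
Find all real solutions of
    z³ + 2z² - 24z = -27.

Rearrange: z³ + 2z² - 24z + 27 = 0.
Possible rational roots are divisors of 27. Testing z = 3 gives 0, so (z - 3) is a factor.
Divide: z³ + 2z² - 24z + 27 = (z - 3)(z² + 5z - 9).
Apply the quadratic formula to z² + 5z - 9 = 0: z = (-5 ± √61)/2, i.e. z ≈ 1.4051 or z ≈ -6.4051.

z = -6.4051 or z = 1.4051 or z = 3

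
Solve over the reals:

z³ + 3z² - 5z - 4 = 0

z = -4 or z = -0.618 or z = 1.618

Possible rational roots are divisors of -4. Testing z = -4 gives 0, so (z + 4) is a factor.
Divide: z³ + 3z² - 5z - 4 = (z + 4)(z² - z - 1).
Apply the quadratic formula to z² - z - 1 = 0: z = (1 ± √5)/2, i.e. z ≈ 1.618 or z ≈ -0.618.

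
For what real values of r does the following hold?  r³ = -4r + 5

r = 1

Rearrange: r³ + 4r - 5 = 0.
Possible rational roots are divisors of -5. Testing r = 1 gives 0, so (r - 1) is a factor.
Divide: r³ + 4r - 5 = (r - 1)(r² + r + 5).
The quadratic r² + r + 5 has discriminant -19 < 0, so no further real roots.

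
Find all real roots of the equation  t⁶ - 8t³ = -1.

t = 0.5027 or t = 1.9894

Let u = t³. The equation becomes u² - 8u + 1 = 0.
By the quadratic formula, u = √(15) + 4 or u = 4 - √(15).
t³ = √(15) + 4 gives t = ∛(√(15) + 4) ≈ 1.9894.
t³ = 4 - √(15) gives t = ∛(4 - √(15)) ≈ 0.5027.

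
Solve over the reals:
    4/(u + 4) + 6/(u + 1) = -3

Multiply both sides by (u + 4)(u + 1):
4(u + 1) + 6(u + 4) = -3(u + 4)(u + 1).
Expand and collect terms: -3u² - 25u - 40 = 0.
By the quadratic formula, u = (25 ± √145) / -6, so u ≈ -6.1736 or u ≈ -2.1597.
Neither value makes a denominator zero (u ≠ -4, u ≠ -1), so both are valid.

u = -6.1736 or u = -2.1597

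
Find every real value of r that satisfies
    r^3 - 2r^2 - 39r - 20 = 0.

r = -5 or r = -0.5311 or r = 7.5311

Possible rational roots are divisors of -20. Testing r = -5 gives 0, so (r + 5) is a factor.
Divide: r^3 - 2r^2 - 39r - 20 = (r + 5)(r^2 - 7r - 4).
Apply the quadratic formula to r^2 - 7r - 4 = 0: r = (7 +/- sqrt(65))/2, i.e. r ~= 7.5311 or r ~= -0.5311.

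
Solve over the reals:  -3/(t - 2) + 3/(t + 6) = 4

t = -5.1623 or t = 1.1623

Multiply both sides by (t - 2)(t + 6):
-3(t + 6) + 3(t - 2) = 4(t - 2)(t + 6).
Expand and collect terms: 4t^2 + 16t - 24 = 0.
By the quadratic formula, t = (-16 +/- sqrt(640)) / 8, so t ~= 1.1623 or t ~= -5.1623.
Neither value makes a denominator zero (t != 2, t != -6), so both are valid.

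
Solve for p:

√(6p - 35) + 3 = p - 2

Isolate the radical: √(6p - 35) = p - 5.
Square both sides: 6p - 35 = (p - 5)².
Expand and rearrange: p² - 16p + 60 = 0.
Solving gives p = 10 or p = 6.
Check each candidate in the original equation:
  p = 10: √(25) = 5, while p - 5 = 5 — valid.
  p = 6: √(1) = 1, while p - 5 = 1 — valid.

p = 6 or p = 10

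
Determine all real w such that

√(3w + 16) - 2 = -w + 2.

Isolate the radical: √(3w + 16) = -w + 4.
Square both sides: 3w + 16 = (-w + 4)².
Expand and rearrange: w² - 11w = 0.
Solving gives w = 11 or w = 0.
Check each candidate in the original equation:
  w = 11: √(49) = 7, while -w + 4 = -7 — extraneous.
  w = 0: √(16) = 4, while -w + 4 = 4 — valid.

w = 0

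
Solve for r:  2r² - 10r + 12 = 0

Factor: 2(r - 3)(r - 2) = 0.
So r = 3 or r = 2.

r = 2 or r = 3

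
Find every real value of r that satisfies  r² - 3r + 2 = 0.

r = 1 or r = 2

Factor: (r - 1)(r - 2) = 0.
So r = 1 or r = 2.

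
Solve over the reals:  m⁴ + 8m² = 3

Let u = m². The equation becomes u² + 8u - 3 = 0.
By the quadratic formula, u = -4 + √(19) or u = -√(19) - 4.
m² = -4 + √(19) gives m = ±√(-4 + √(19)) ≈ ±0.5991.
m² = -√(19) - 4 < 0 has no real solution.

m = -0.5991 or m = 0.5991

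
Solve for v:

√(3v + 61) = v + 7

Square both sides: 3v + 61 = (v + 7)².
Expand and rearrange: v² + 11v - 12 = 0.
Solving gives v = 1 or v = -12.
Check each candidate in the original equation:
  v = 1: √(64) = 8, while v + 7 = 8 — valid.
  v = -12: √(25) = 5, while v + 7 = -5 — extraneous.

v = 1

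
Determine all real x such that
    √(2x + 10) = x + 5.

Square both sides: 2x + 10 = (x + 5)².
Expand and rearrange: x² + 8x + 15 = 0.
Solving gives x = -3 or x = -5.
Check each candidate in the original equation:
  x = -3: √(4) = 2, while x + 5 = 2 — valid.
  x = -5: √(0) = 0, while x + 5 = 0 — valid.

x = -5 or x = -3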